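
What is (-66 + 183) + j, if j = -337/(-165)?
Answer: 19642/165 ≈ 119.04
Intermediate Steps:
j = 337/165 (j = -337*(-1/165) = 337/165 ≈ 2.0424)
(-66 + 183) + j = (-66 + 183) + 337/165 = 117 + 337/165 = 19642/165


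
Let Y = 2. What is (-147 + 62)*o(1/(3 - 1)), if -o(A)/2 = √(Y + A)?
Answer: 85*√10 ≈ 268.79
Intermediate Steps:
o(A) = -2*√(2 + A)
(-147 + 62)*o(1/(3 - 1)) = (-147 + 62)*(-2*√(2 + 1/(3 - 1))) = -(-170)*√(2 + 1/2) = -(-170)*√(2 + ½) = -(-170)*√(5/2) = -(-170)*√10/2 = -(-85)*√10 = 85*√10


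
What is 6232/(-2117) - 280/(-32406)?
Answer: -100680716/34301751 ≈ -2.9351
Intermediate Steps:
6232/(-2117) - 280/(-32406) = 6232*(-1/2117) - 280*(-1/32406) = -6232/2117 + 140/16203 = -100680716/34301751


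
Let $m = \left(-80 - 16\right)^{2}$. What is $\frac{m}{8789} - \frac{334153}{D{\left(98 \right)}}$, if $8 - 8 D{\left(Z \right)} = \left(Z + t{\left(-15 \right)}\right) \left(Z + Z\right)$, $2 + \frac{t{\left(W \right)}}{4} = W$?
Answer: $\frac{2943635261}{6451126} \approx 456.3$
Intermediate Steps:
$t{\left(W \right)} = -8 + 4 W$
$m = 9216$ ($m = \left(-96\right)^{2} = 9216$)
$D{\left(Z \right)} = 1 - \frac{Z \left(-68 + Z\right)}{4}$ ($D{\left(Z \right)} = 1 - \frac{\left(Z + \left(-8 + 4 \left(-15\right)\right)\right) \left(Z + Z\right)}{8} = 1 - \frac{\left(Z - 68\right) 2 Z}{8} = 1 - \frac{\left(-68 + Z\right) 2 Z}{8} = 1 - \frac{2 Z \left(-68 + Z\right)}{8} = 1 - \frac{Z \left(-68 + Z\right)}{4}$)
$\frac{m}{8789} - \frac{334153}{D{\left(98 \right)}} = \frac{9216}{8789} - \frac{334153}{1 + 17 \cdot 98 - \frac{98^{2}}{4}} = 9216 \cdot \frac{1}{8789} - \frac{334153}{1 + 1666 - 2401} = \frac{9216}{8789} - \frac{334153}{1 + 1666 - 2401} = \frac{9216}{8789} - \frac{334153}{-734} = \frac{9216}{8789} - - \frac{334153}{734} = \frac{9216}{8789} + \frac{334153}{734} = \frac{2943635261}{6451126}$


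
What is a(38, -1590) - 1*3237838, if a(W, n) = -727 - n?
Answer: -3236975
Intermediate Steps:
a(38, -1590) - 1*3237838 = (-727 - 1*(-1590)) - 1*3237838 = (-727 + 1590) - 3237838 = 863 - 3237838 = -3236975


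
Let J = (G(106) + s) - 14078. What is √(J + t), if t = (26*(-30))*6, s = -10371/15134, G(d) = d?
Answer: I*√4272172910026/15134 ≈ 136.57*I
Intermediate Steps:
s = -10371/15134 (s = -10371*1/15134 = -10371/15134 ≈ -0.68528)
t = -4680 (t = -780*6 = -4680)
J = -211462619/15134 (J = (106 - 10371/15134) - 14078 = 1593833/15134 - 14078 = -211462619/15134 ≈ -13973.)
√(J + t) = √(-211462619/15134 - 4680) = √(-282289739/15134) = I*√4272172910026/15134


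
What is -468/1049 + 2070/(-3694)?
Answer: -1950111/1937503 ≈ -1.0065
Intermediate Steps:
-468/1049 + 2070/(-3694) = -468*1/1049 + 2070*(-1/3694) = -468/1049 - 1035/1847 = -1950111/1937503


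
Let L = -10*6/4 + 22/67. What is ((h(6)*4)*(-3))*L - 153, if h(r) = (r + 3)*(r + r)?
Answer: 1263717/67 ≈ 18861.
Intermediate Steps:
L = -983/67 (L = -60*¼ + 22*(1/67) = -15 + 22/67 = -983/67 ≈ -14.672)
h(r) = 2*r*(3 + r) (h(r) = (3 + r)*(2*r) = 2*r*(3 + r))
((h(6)*4)*(-3))*L - 153 = (((2*6*(3 + 6))*4)*(-3))*(-983/67) - 153 = (((2*6*9)*4)*(-3))*(-983/67) - 153 = ((108*4)*(-3))*(-983/67) - 153 = (432*(-3))*(-983/67) - 153 = -1296*(-983/67) - 153 = 1273968/67 - 153 = 1263717/67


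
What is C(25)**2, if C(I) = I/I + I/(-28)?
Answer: 9/784 ≈ 0.011480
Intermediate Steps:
C(I) = 1 - I/28 (C(I) = 1 + I*(-1/28) = 1 - I/28)
C(25)**2 = (1 - 1/28*25)**2 = (1 - 25/28)**2 = (3/28)**2 = 9/784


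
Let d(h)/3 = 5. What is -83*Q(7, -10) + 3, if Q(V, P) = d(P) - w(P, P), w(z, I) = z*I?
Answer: 7058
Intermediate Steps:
w(z, I) = I*z
d(h) = 15 (d(h) = 3*5 = 15)
Q(V, P) = 15 - P² (Q(V, P) = 15 - P*P = 15 - P²)
-83*Q(7, -10) + 3 = -83*(15 - 1*(-10)²) + 3 = -83*(15 - 1*100) + 3 = -83*(15 - 100) + 3 = -83*(-85) + 3 = 7055 + 3 = 7058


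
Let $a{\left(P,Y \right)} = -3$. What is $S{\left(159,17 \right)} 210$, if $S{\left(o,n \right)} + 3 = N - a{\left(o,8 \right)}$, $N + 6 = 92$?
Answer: $18060$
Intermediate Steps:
$N = 86$ ($N = -6 + 92 = 86$)
$S{\left(o,n \right)} = 86$ ($S{\left(o,n \right)} = -3 + \left(86 - -3\right) = -3 + \left(86 + 3\right) = -3 + 89 = 86$)
$S{\left(159,17 \right)} 210 = 86 \cdot 210 = 18060$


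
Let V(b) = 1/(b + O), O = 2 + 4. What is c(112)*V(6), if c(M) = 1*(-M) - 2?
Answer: -19/2 ≈ -9.5000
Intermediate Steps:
O = 6
c(M) = -2 - M (c(M) = -M - 2 = -2 - M)
V(b) = 1/(6 + b) (V(b) = 1/(b + 6) = 1/(6 + b))
c(112)*V(6) = (-2 - 1*112)/(6 + 6) = (-2 - 112)/12 = -114*1/12 = -19/2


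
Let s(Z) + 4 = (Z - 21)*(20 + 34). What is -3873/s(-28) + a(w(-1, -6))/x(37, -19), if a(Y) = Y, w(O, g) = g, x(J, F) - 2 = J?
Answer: 45049/34450 ≈ 1.3077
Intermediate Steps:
x(J, F) = 2 + J
s(Z) = -1138 + 54*Z (s(Z) = -4 + (Z - 21)*(20 + 34) = -4 + (-21 + Z)*54 = -4 + (-1134 + 54*Z) = -1138 + 54*Z)
-3873/s(-28) + a(w(-1, -6))/x(37, -19) = -3873/(-1138 + 54*(-28)) - 6/(2 + 37) = -3873/(-1138 - 1512) - 6/39 = -3873/(-2650) - 6*1/39 = -3873*(-1/2650) - 2/13 = 3873/2650 - 2/13 = 45049/34450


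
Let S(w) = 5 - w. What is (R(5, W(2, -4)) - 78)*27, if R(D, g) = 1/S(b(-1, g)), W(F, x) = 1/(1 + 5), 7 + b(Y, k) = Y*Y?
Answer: -23139/11 ≈ -2103.5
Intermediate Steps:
b(Y, k) = -7 + Y² (b(Y, k) = -7 + Y*Y = -7 + Y²)
W(F, x) = ⅙ (W(F, x) = 1/6 = ⅙)
R(D, g) = 1/11 (R(D, g) = 1/(5 - (-7 + (-1)²)) = 1/(5 - (-7 + 1)) = 1/(5 - 1*(-6)) = 1/(5 + 6) = 1/11)
(R(5, W(2, -4)) - 78)*27 = (1/11 - 78)*27 = -857/11*27 = -23139/11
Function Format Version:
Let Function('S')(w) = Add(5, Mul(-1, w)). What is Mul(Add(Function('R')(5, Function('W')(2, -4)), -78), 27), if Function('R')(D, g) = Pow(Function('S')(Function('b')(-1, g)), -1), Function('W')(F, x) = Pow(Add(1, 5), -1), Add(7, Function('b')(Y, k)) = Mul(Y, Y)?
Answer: Rational(-23139, 11) ≈ -2103.5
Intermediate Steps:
Function('b')(Y, k) = Add(-7, Pow(Y, 2)) (Function('b')(Y, k) = Add(-7, Mul(Y, Y)) = Add(-7, Pow(Y, 2)))
Function('W')(F, x) = Rational(1, 6) (Function('W')(F, x) = Pow(6, -1) = Rational(1, 6))
Function('R')(D, g) = Rational(1, 11) (Function('R')(D, g) = Pow(Add(5, Mul(-1, Add(-7, Pow(-1, 2)))), -1) = Pow(Add(5, Mul(-1, Add(-7, 1))), -1) = Pow(Add(5, Mul(-1, -6)), -1) = Pow(Add(5, 6), -1) = Pow(11, -1) = Rational(1, 11))
Mul(Add(Function('R')(5, Function('W')(2, -4)), -78), 27) = Mul(Add(Rational(1, 11), -78), 27) = Mul(Rational(-857, 11), 27) = Rational(-23139, 11)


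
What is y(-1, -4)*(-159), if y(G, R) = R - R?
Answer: 0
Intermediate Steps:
y(G, R) = 0
y(-1, -4)*(-159) = 0*(-159) = 0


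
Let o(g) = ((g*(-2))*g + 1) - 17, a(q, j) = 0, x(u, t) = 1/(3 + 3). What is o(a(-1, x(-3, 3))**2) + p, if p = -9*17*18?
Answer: -2770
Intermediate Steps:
x(u, t) = 1/6
o(g) = -16 - 2*g**2 (o(g) = ((-2*g)*g + 1) - 17 = (-2*g**2 + 1) - 17 = (1 - 2*g**2) - 17 = -16 - 2*g**2)
p = -2754 (p = -153*18 = -2754)
o(a(-1, x(-3, 3))**2) + p = (-16 - 2*(0**2)**2) - 2754 = (-16 - 2*0**2) - 2754 = (-16 - 2*0) - 2754 = (-16 + 0) - 2754 = -16 - 2754 = -2770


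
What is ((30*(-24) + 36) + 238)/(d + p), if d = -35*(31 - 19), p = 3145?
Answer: -446/2725 ≈ -0.16367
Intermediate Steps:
d = -420 (d = -35*12 = -420)
((30*(-24) + 36) + 238)/(d + p) = ((30*(-24) + 36) + 238)/(-420 + 3145) = ((-720 + 36) + 238)/2725 = (-684 + 238)*(1/2725) = -446*1/2725 = -446/2725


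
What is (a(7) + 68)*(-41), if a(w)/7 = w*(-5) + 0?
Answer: 7257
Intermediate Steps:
a(w) = -35*w (a(w) = 7*(w*(-5) + 0) = 7*(-5*w + 0) = 7*(-5*w) = -35*w)
(a(7) + 68)*(-41) = (-35*7 + 68)*(-41) = (-245 + 68)*(-41) = -177*(-41) = 7257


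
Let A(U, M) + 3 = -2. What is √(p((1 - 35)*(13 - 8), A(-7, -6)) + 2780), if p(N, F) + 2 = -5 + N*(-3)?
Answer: 7*√67 ≈ 57.297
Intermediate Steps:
A(U, M) = -5 (A(U, M) = -3 - 2 = -5)
p(N, F) = -7 - 3*N (p(N, F) = -2 + (-5 + N*(-3)) = -2 + (-5 - 3*N) = -7 - 3*N)
√(p((1 - 35)*(13 - 8), A(-7, -6)) + 2780) = √((-7 - 3*(1 - 35)*(13 - 8)) + 2780) = √((-7 - (-102)*5) + 2780) = √((-7 - 3*(-170)) + 2780) = √((-7 + 510) + 2780) = √(503 + 2780) = √3283 = 7*√67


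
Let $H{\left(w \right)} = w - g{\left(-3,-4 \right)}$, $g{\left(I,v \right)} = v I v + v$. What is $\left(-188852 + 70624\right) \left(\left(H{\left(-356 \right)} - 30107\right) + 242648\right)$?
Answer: $-25092356036$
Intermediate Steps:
$g{\left(I,v \right)} = v + I v^{2}$ ($g{\left(I,v \right)} = I v v + v = I v^{2} + v = v + I v^{2}$)
$H{\left(w \right)} = 52 + w$ ($H{\left(w \right)} = w - - 4 \left(1 - -12\right) = w - - 4 \left(1 + 12\right) = w - \left(-4\right) 13 = w - -52 = w + 52 = 52 + w$)
$\left(-188852 + 70624\right) \left(\left(H{\left(-356 \right)} - 30107\right) + 242648\right) = \left(-188852 + 70624\right) \left(\left(\left(52 - 356\right) - 30107\right) + 242648\right) = - 118228 \left(\left(-304 - 30107\right) + 242648\right) = - 118228 \left(-30411 + 242648\right) = \left(-118228\right) 212237 = -25092356036$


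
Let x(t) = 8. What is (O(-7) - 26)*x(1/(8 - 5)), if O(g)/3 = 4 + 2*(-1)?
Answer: -160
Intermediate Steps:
O(g) = 6 (O(g) = 3*(4 + 2*(-1)) = 3*(4 - 2) = 3*2 = 6)
(O(-7) - 26)*x(1/(8 - 5)) = (6 - 26)*8 = -20*8 = -160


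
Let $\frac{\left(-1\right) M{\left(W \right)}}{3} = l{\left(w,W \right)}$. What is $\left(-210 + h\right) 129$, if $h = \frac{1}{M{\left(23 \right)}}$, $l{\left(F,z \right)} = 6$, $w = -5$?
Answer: $- \frac{162583}{6} \approx -27097.0$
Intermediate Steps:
$M{\left(W \right)} = -18$ ($M{\left(W \right)} = \left(-3\right) 6 = -18$)
$h = - \frac{1}{18}$ ($h = \frac{1}{-18} = - \frac{1}{18} \approx -0.055556$)
$\left(-210 + h\right) 129 = \left(-210 - \frac{1}{18}\right) 129 = \left(- \frac{3781}{18}\right) 129 = - \frac{162583}{6}$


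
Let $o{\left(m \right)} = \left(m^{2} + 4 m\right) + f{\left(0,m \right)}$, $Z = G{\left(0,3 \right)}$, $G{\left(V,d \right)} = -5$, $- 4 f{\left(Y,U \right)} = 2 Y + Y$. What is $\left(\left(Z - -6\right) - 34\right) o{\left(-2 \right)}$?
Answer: $132$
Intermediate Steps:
$f{\left(Y,U \right)} = - \frac{3 Y}{4}$ ($f{\left(Y,U \right)} = - \frac{2 Y + Y}{4} = - \frac{3 Y}{4}$)
$Z = -5$
$o{\left(m \right)} = m^{2} + 4 m$ ($o{\left(m \right)} = \left(m^{2} + 4 m\right) - 0 = \left(m^{2} + 4 m\right) + 0 = m^{2} + 4 m$)
$\left(\left(Z - -6\right) - 34\right) o{\left(-2 \right)} = \left(\left(-5 - -6\right) - 34\right) \left(- 2 \left(4 - 2\right)\right) = \left(\left(-5 + 6\right) - 34\right) \left(\left(-2\right) 2\right) = \left(1 - 34\right) \left(-4\right) = \left(-33\right) \left(-4\right) = 132$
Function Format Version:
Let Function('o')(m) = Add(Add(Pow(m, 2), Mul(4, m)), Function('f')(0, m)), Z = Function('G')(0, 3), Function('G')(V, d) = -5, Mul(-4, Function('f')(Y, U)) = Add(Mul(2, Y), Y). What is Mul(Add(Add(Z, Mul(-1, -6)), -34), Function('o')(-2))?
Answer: 132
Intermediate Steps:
Function('f')(Y, U) = Mul(Rational(-3, 4), Y) (Function('f')(Y, U) = Mul(Rational(-1, 4), Add(Mul(2, Y), Y)) = Mul(Rational(-1, 4), Mul(3, Y)) = Mul(Rational(-3, 4), Y))
Z = -5
Function('o')(m) = Add(Pow(m, 2), Mul(4, m)) (Function('o')(m) = Add(Add(Pow(m, 2), Mul(4, m)), Mul(Rational(-3, 4), 0)) = Add(Add(Pow(m, 2), Mul(4, m)), 0) = Add(Pow(m, 2), Mul(4, m)))
Mul(Add(Add(Z, Mul(-1, -6)), -34), Function('o')(-2)) = Mul(Add(Add(-5, Mul(-1, -6)), -34), Mul(-2, Add(4, -2))) = Mul(Add(Add(-5, 6), -34), Mul(-2, 2)) = Mul(Add(1, -34), -4) = Mul(-33, -4) = 132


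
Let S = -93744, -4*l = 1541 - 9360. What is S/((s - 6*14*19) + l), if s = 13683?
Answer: -374976/56167 ≈ -6.6761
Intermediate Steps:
l = 7819/4 (l = -(1541 - 9360)/4 = -1/4*(-7819) = 7819/4 ≈ 1954.8)
S/((s - 6*14*19) + l) = -93744/((13683 - 6*14*19) + 7819/4) = -93744/((13683 - 84*19) + 7819/4) = -93744/((13683 - 1596) + 7819/4) = -93744/(12087 + 7819/4) = -93744/56167/4 = -93744*4/56167 = -374976/56167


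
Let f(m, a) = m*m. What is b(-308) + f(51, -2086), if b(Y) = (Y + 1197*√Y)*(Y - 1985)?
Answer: 708845 - 5489442*I*√77 ≈ 7.0885e+5 - 4.817e+7*I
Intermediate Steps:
f(m, a) = m²
b(Y) = (-1985 + Y)*(Y + 1197*√Y) (b(Y) = (Y + 1197*√Y)*(-1985 + Y) = (-1985 + Y)*(Y + 1197*√Y))
b(-308) + f(51, -2086) = ((-308)² - 4752090*I*√77 - 1985*(-308) + 1197*(-308)^(3/2)) + 51² = (94864 - 4752090*I*√77 + 611380 + 1197*(-616*I*√77)) + 2601 = (94864 - 4752090*I*√77 + 611380 - 737352*I*√77) + 2601 = (706244 - 5489442*I*√77) + 2601 = 708845 - 5489442*I*√77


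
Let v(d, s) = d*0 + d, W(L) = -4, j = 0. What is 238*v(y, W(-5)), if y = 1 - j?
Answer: 238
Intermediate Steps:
y = 1 (y = 1 - 1*0 = 1 + 0 = 1)
v(d, s) = d (v(d, s) = 0 + d = d)
238*v(y, W(-5)) = 238*1 = 238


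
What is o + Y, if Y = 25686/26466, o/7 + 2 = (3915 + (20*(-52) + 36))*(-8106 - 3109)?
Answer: -1008037308078/4411 ≈ -2.2853e+8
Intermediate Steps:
o = -228528069 (o = -14 + 7*((3915 + (20*(-52) + 36))*(-8106 - 3109)) = -14 + 7*((3915 + (-1040 + 36))*(-11215)) = -14 + 7*((3915 - 1004)*(-11215)) = -14 + 7*(2911*(-11215)) = -14 + 7*(-32646865) = -14 - 228528055 = -228528069)
Y = 4281/4411 (Y = 25686*(1/26466) = 4281/4411 ≈ 0.97053)
o + Y = -228528069 + 4281/4411 = -1008037308078/4411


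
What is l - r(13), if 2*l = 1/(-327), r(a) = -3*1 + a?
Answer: -6541/654 ≈ -10.002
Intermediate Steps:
r(a) = -3 + a
l = -1/654 (l = (1/2)/(-327) = (1/2)*(-1/327) = -1/654 ≈ -0.0015291)
l - r(13) = -1/654 - (-3 + 13) = -1/654 - 1*10 = -1/654 - 10 = -6541/654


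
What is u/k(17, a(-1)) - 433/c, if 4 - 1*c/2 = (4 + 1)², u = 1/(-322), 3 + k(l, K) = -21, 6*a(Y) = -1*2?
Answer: 79673/7728 ≈ 10.310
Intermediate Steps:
a(Y) = -⅓ (a(Y) = (-1*2)/6 = (⅙)*(-2) = -⅓)
k(l, K) = -24 (k(l, K) = -3 - 21 = -24)
u = -1/322 ≈ -0.0031056
c = -42 (c = 8 - 2*(4 + 1)² = 8 - 2*5² = 8 - 2*25 = 8 - 50 = -42)
u/k(17, a(-1)) - 433/c = -1/322/(-24) - 433/(-42) = -1/322*(-1/24) - 433*(-1/42) = 1/7728 + 433/42 = 79673/7728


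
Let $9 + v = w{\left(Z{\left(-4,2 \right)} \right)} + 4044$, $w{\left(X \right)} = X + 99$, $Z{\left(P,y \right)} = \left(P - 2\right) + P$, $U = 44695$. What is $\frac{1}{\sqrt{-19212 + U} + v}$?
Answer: $\frac{4124}{16981893} - \frac{\sqrt{25483}}{16981893} \approx 0.00023345$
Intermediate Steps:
$Z{\left(P,y \right)} = -2 + 2 P$ ($Z{\left(P,y \right)} = \left(-2 + P\right) + P = -2 + 2 P$)
$w{\left(X \right)} = 99 + X$
$v = 4124$ ($v = -9 + \left(\left(99 + \left(-2 + 2 \left(-4\right)\right)\right) + 4044\right) = -9 + \left(\left(99 - 10\right) + 4044\right) = -9 + \left(89 + 4044\right) = -9 + 4133 = 4124$)
$\frac{1}{\sqrt{-19212 + U} + v} = \frac{1}{\sqrt{-19212 + 44695} + 4124} = \frac{1}{\sqrt{25483} + 4124} = \frac{1}{4124 + \sqrt{25483}}$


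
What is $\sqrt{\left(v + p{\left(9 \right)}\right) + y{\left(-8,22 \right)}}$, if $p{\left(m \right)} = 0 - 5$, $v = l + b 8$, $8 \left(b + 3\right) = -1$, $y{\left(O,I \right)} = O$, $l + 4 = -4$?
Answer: $i \sqrt{46} \approx 6.7823 i$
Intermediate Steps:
$l = -8$ ($l = -4 - 4 = -8$)
$b = - \frac{25}{8}$ ($b = -3 + \frac{1}{8} \left(-1\right) = -3 - \frac{1}{8} = - \frac{25}{8} \approx -3.125$)
$v = -33$ ($v = -8 - 25 = -33$)
$p{\left(m \right)} = -5$ ($p{\left(m \right)} = 0 - 5 = -5$)
$\sqrt{\left(v + p{\left(9 \right)}\right) + y{\left(-8,22 \right)}} = \sqrt{\left(-33 - 5\right) - 8} = \sqrt{-38 - 8} = \sqrt{-46} = i \sqrt{46}$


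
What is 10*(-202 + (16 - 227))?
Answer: -4130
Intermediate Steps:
10*(-202 + (16 - 227)) = 10*(-202 - 211) = 10*(-413) = -4130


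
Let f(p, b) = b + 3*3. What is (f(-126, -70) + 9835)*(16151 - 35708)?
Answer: -191150118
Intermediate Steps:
f(p, b) = 9 + b (f(p, b) = b + 9 = 9 + b)
(f(-126, -70) + 9835)*(16151 - 35708) = ((9 - 70) + 9835)*(16151 - 35708) = (-61 + 9835)*(-19557) = 9774*(-19557) = -191150118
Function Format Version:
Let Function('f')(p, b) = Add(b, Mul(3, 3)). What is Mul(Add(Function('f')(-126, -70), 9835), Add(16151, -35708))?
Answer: -191150118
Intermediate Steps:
Function('f')(p, b) = Add(9, b) (Function('f')(p, b) = Add(b, 9) = Add(9, b))
Mul(Add(Function('f')(-126, -70), 9835), Add(16151, -35708)) = Mul(Add(Add(9, -70), 9835), Add(16151, -35708)) = Mul(Add(-61, 9835), -19557) = Mul(9774, -19557) = -191150118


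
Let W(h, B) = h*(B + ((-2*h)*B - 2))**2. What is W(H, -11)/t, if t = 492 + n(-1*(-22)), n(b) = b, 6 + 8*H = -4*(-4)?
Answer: 4205/8224 ≈ 0.51131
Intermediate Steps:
H = 5/4 (H = -3/4 + (-4*(-4))/8 = -3/4 + (1/8)*16 = -3/4 + 2 = 5/4 ≈ 1.2500)
W(h, B) = h*(-2 + B - 2*B*h)**2 (W(h, B) = h*(B + (-2*B*h - 2))**2 = h*(B + (-2 - 2*B*h))**2 = h*(-2 + B - 2*B*h)**2)
t = 514 (t = 492 - 1*(-22) = 492 + 22 = 514)
W(H, -11)/t = (5*(2 - 1*(-11) + 2*(-11)*(5/4))**2/4)/514 = (5*(2 + 11 - 55/2)**2/4)*(1/514) = (5*(-29/2)**2/4)*(1/514) = ((5/4)*(841/4))*(1/514) = (4205/16)*(1/514) = 4205/8224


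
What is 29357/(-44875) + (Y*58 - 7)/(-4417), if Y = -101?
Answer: 133522006/198212875 ≈ 0.67363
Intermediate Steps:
29357/(-44875) + (Y*58 - 7)/(-4417) = 29357/(-44875) + (-101*58 - 7)/(-4417) = 29357*(-1/44875) + (-5858 - 7)*(-1/4417) = -29357/44875 - 5865*(-1/4417) = -29357/44875 + 5865/4417 = 133522006/198212875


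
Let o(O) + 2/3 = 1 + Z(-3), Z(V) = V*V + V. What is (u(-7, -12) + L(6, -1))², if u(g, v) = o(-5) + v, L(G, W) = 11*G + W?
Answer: 31684/9 ≈ 3520.4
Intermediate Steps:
Z(V) = V + V² (Z(V) = V² + V = V + V²)
L(G, W) = W + 11*G
o(O) = 19/3 (o(O) = -⅔ + (1 - 3*(1 - 3)) = -⅔ + (1 - 3*(-2)) = -⅔ + (1 + 6) = -⅔ + 7 = 19/3)
u(g, v) = 19/3 + v
(u(-7, -12) + L(6, -1))² = ((19/3 - 12) + (-1 + 11*6))² = (-17/3 + (-1 + 66))² = (-17/3 + 65)² = (178/3)² = 31684/9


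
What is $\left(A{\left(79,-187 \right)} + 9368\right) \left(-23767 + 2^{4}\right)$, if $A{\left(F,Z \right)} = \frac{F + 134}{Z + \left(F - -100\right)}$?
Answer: $- \frac{1774935981}{8} \approx -2.2187 \cdot 10^{8}$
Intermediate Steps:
$A{\left(F,Z \right)} = \frac{134 + F}{100 + F + Z}$ ($A{\left(F,Z \right)} = \frac{134 + F}{Z + \left(F + 100\right)} = \frac{134 + F}{Z + \left(100 + F\right)} = \frac{134 + F}{100 + F + Z}$)
$\left(A{\left(79,-187 \right)} + 9368\right) \left(-23767 + 2^{4}\right) = \left(\frac{134 + 79}{100 + 79 - 187} + 9368\right) \left(-23767 + 2^{4}\right) = \left(\frac{1}{-8} \cdot 213 + 9368\right) \left(-23767 + 16\right) = \left(\left(- \frac{1}{8}\right) 213 + 9368\right) \left(-23751\right) = \left(- \frac{213}{8} + 9368\right) \left(-23751\right) = \frac{74731}{8} \left(-23751\right) = - \frac{1774935981}{8}$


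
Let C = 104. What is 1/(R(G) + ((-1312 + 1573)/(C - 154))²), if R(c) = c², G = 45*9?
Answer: 2500/410130621 ≈ 6.0956e-6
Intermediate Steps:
G = 405
1/(R(G) + ((-1312 + 1573)/(C - 154))²) = 1/(405² + ((-1312 + 1573)/(104 - 154))²) = 1/(164025 + (261/(-50))²) = 1/(164025 + (261*(-1/50))²) = 1/(164025 + (-261/50)²) = 1/(164025 + 68121/2500) = 1/(410130621/2500) = 2500/410130621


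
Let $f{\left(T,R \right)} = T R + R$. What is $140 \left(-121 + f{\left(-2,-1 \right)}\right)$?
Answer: $-16800$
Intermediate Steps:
$f{\left(T,R \right)} = R + R T$ ($f{\left(T,R \right)} = R T + R = R + R T$)
$140 \left(-121 + f{\left(-2,-1 \right)}\right) = 140 \left(-121 - \left(1 - 2\right)\right) = 140 \left(-121 - -1\right) = 140 \left(-121 + 1\right) = 140 \left(-120\right) = -16800$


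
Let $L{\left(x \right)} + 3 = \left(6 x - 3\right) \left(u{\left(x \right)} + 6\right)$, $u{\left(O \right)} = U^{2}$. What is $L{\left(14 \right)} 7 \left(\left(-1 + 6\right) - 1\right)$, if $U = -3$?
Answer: $33936$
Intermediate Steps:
$u{\left(O \right)} = 9$ ($u{\left(O \right)} = \left(-3\right)^{2} = 9$)
$L{\left(x \right)} = -48 + 90 x$ ($L{\left(x \right)} = -3 + \left(6 x - 3\right) \left(9 + 6\right) = -3 + \left(-3 + 6 x\right) 15 = -3 + \left(-45 + 90 x\right) = -48 + 90 x$)
$L{\left(14 \right)} 7 \left(\left(-1 + 6\right) - 1\right) = \left(-48 + 90 \cdot 14\right) 7 \left(\left(-1 + 6\right) - 1\right) = \left(-48 + 1260\right) 7 \left(5 - 1\right) = 1212 \cdot 7 \cdot 4 = 1212 \cdot 28 = 33936$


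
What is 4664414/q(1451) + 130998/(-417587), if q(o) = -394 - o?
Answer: -1948040340328/770448015 ≈ -2528.5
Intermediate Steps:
4664414/q(1451) + 130998/(-417587) = 4664414/(-394 - 1*1451) + 130998/(-417587) = 4664414/(-394 - 1451) + 130998*(-1/417587) = 4664414/(-1845) - 130998/417587 = 4664414*(-1/1845) - 130998/417587 = -4664414/1845 - 130998/417587 = -1948040340328/770448015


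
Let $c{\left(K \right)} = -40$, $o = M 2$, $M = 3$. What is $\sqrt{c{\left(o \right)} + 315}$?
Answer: $5 \sqrt{11} \approx 16.583$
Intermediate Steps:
$o = 6$ ($o = 3 \cdot 2 = 6$)
$\sqrt{c{\left(o \right)} + 315} = \sqrt{-40 + 315} = \sqrt{275} = 5 \sqrt{11}$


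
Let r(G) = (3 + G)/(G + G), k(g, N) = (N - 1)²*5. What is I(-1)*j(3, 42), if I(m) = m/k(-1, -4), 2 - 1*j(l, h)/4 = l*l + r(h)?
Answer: 211/875 ≈ 0.24114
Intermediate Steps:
k(g, N) = 5*(-1 + N)² (k(g, N) = (-1 + N)²*5 = 5*(-1 + N)²)
r(G) = (3 + G)/(2*G) (r(G) = (3 + G)/((2*G)) = (3 + G)*(1/(2*G)) = (3 + G)/(2*G))
j(l, h) = 8 - 4*l² - 2*(3 + h)/h (j(l, h) = 8 - 4*(l*l + (3 + h)/(2*h)) = 8 - 4*(l² + (3 + h)/(2*h)) = 8 + (-4*l² - 2*(3 + h)/h) = 8 - 4*l² - 2*(3 + h)/h)
I(m) = m/125 (I(m) = m/((5*(-1 - 4)²)) = m/((5*(-5)²)) = m/((5*25)) = m/125)
I(-1)*j(3, 42) = ((1/125)*(-1))*(6 - 6/42 - 4*3²) = -(6 - 6*1/42 - 4*9)/125 = -(6 - ⅐ - 36)/125 = -1/125*(-211/7) = 211/875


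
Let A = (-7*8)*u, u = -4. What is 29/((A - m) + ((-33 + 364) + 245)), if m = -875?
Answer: 29/1675 ≈ 0.017313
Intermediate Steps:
A = 224 (A = -7*8*(-4) = -56*(-4) = 224)
29/((A - m) + ((-33 + 364) + 245)) = 29/((224 - 1*(-875)) + ((-33 + 364) + 245)) = 29/((224 + 875) + (331 + 245)) = 29/(1099 + 576) = 29/1675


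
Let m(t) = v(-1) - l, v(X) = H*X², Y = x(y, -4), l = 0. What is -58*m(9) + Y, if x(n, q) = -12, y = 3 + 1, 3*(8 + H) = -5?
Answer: 1646/3 ≈ 548.67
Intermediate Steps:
H = -29/3 (H = -8 + (⅓)*(-5) = -8 - 5/3 = -29/3 ≈ -9.6667)
y = 4
Y = -12
v(X) = -29*X²/3
m(t) = -29/3 (m(t) = -29/3*(-1)² - 1*0 = -29/3*1 + 0 = -29/3 + 0 = -29/3)
-58*m(9) + Y = -58*(-29/3) - 12 = 1682/3 - 12 = 1646/3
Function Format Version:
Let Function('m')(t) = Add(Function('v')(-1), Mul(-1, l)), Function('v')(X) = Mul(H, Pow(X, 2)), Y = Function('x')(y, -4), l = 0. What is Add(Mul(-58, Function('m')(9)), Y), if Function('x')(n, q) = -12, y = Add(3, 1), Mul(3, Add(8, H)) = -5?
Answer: Rational(1646, 3) ≈ 548.67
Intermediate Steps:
H = Rational(-29, 3) (H = Add(-8, Mul(Rational(1, 3), -5)) = Add(-8, Rational(-5, 3)) = Rational(-29, 3) ≈ -9.6667)
y = 4
Y = -12
Function('v')(X) = Mul(Rational(-29, 3), Pow(X, 2))
Function('m')(t) = Rational(-29, 3) (Function('m')(t) = Add(Mul(Rational(-29, 3), Pow(-1, 2)), Mul(-1, 0)) = Add(Mul(Rational(-29, 3), 1), 0) = Add(Rational(-29, 3), 0) = Rational(-29, 3))
Add(Mul(-58, Function('m')(9)), Y) = Add(Mul(-58, Rational(-29, 3)), -12) = Add(Rational(1682, 3), -12) = Rational(1646, 3)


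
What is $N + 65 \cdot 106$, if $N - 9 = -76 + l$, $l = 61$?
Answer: $6884$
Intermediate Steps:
$N = -6$ ($N = 9 + \left(-76 + 61\right) = 9 - 15 = -6$)
$N + 65 \cdot 106 = -6 + 65 \cdot 106 = -6 + 6890 = 6884$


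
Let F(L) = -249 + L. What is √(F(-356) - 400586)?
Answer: I*√401191 ≈ 633.4*I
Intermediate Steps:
√(F(-356) - 400586) = √((-249 - 356) - 400586) = √(-605 - 400586) = √(-401191) = I*√401191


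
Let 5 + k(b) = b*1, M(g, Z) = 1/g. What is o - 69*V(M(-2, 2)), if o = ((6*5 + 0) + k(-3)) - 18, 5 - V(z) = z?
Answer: -751/2 ≈ -375.50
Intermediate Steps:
V(z) = 5 - z
k(b) = -5 + b (k(b) = -5 + b*1 = -5 + b)
o = 4 (o = ((6*5 + 0) + (-5 - 3)) - 18 = ((30 + 0) - 8) - 18 = (30 - 8) - 18 = 22 - 18 = 4)
o - 69*V(M(-2, 2)) = 4 - 69*(5 - 1/(-2)) = 4 - 69*(5 - 1*(-1/2)) = 4 - 69*(5 + 1/2) = 4 - 69*11/2 = 4 - 759/2 = -751/2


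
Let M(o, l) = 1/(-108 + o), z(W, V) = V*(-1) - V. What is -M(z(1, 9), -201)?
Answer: 1/126 ≈ 0.0079365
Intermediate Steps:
z(W, V) = -2*V (z(W, V) = -V - V = -2*V)
-M(z(1, 9), -201) = -1/(-108 - 2*9) = -1/(-108 - 18) = -1/(-126) = -1*(-1/126) = 1/126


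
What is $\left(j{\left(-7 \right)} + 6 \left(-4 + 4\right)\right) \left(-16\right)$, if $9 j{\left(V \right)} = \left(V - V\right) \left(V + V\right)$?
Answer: $0$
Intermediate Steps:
$j{\left(V \right)} = 0$ ($j{\left(V \right)} = \frac{\left(V - V\right) \left(V + V\right)}{9} = \frac{0 \cdot 2 V}{9} = \frac{1}{9} \cdot 0 = 0$)
$\left(j{\left(-7 \right)} + 6 \left(-4 + 4\right)\right) \left(-16\right) = \left(0 + 6 \left(-4 + 4\right)\right) \left(-16\right) = \left(0 + 6 \cdot 0\right) \left(-16\right) = \left(0 + 0\right) \left(-16\right) = 0 \left(-16\right) = 0$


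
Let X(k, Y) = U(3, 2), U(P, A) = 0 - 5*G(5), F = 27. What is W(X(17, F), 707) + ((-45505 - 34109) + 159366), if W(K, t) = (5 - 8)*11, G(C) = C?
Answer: 79719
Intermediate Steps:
U(P, A) = -25 (U(P, A) = 0 - 5*5 = 0 - 25 = -25)
X(k, Y) = -25
W(K, t) = -33 (W(K, t) = -3*11 = -33)
W(X(17, F), 707) + ((-45505 - 34109) + 159366) = -33 + ((-45505 - 34109) + 159366) = -33 + (-79614 + 159366) = -33 + 79752 = 79719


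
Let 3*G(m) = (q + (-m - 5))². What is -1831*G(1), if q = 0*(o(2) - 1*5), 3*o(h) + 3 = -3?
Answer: -21972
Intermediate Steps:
o(h) = -2 (o(h) = -1 + (⅓)*(-3) = -1 - 1 = -2)
q = 0 (q = 0*(-2 - 1*5) = 0*(-2 - 5) = 0*(-7) = 0)
G(m) = (-5 - m)²/3 (G(m) = (0 + (-m - 5))²/3 = (0 + (-5 - m))²/3 = (-5 - m)²/3)
-1831*G(1) = -1831*(5 + 1)²/3 = -1831*6²/3 = -1831*36/3 = -1831*12 = -21972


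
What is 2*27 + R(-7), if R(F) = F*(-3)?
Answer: 75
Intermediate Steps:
R(F) = -3*F
2*27 + R(-7) = 2*27 - 3*(-7) = 54 + 21 = 75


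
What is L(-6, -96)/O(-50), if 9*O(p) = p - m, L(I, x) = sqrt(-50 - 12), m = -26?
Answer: -3*I*sqrt(62)/8 ≈ -2.9528*I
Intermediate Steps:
L(I, x) = I*sqrt(62) (L(I, x) = sqrt(-62) = I*sqrt(62))
O(p) = 26/9 + p/9 (O(p) = (p - 1*(-26))/9 = (p + 26)/9 = (26 + p)/9 = 26/9 + p/9)
L(-6, -96)/O(-50) = (I*sqrt(62))/(26/9 + (1/9)*(-50)) = (I*sqrt(62))/(26/9 - 50/9) = (I*sqrt(62))/(-8/3) = (I*sqrt(62))*(-3/8) = -3*I*sqrt(62)/8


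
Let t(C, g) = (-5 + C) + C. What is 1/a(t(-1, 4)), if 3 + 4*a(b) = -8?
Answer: -4/11 ≈ -0.36364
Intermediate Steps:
t(C, g) = -5 + 2*C
a(b) = -11/4 (a(b) = -¾ + (¼)*(-8) = -¾ - 2 = -11/4)
1/a(t(-1, 4)) = 1/(-11/4) = -4/11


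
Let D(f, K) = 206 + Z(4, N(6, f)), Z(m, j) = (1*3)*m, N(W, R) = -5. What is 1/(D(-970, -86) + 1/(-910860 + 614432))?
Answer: 296428/64621303 ≈ 0.0045872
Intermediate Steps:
Z(m, j) = 3*m
D(f, K) = 218 (D(f, K) = 206 + 3*4 = 206 + 12 = 218)
1/(D(-970, -86) + 1/(-910860 + 614432)) = 1/(218 + 1/(-910860 + 614432)) = 1/(218 + 1/(-296428)) = 1/(218 - 1/296428) = 1/(64621303/296428) = 296428/64621303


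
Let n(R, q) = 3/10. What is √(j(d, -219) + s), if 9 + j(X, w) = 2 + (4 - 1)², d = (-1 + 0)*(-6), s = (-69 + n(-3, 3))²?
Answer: √472169/10 ≈ 68.715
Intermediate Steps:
n(R, q) = 3/10 (n(R, q) = 3*(⅒) = 3/10)
s = 471969/100 (s = (-69 + 3/10)² = (-687/10)² = 471969/100 ≈ 4719.7)
d = 6 (d = -1*(-6) = 6)
j(X, w) = 2 (j(X, w) = -9 + (2 + (4 - 1)²) = -9 + (2 + 3²) = -9 + (2 + 9) = -9 + 11 = 2)
√(j(d, -219) + s) = √(2 + 471969/100) = √(472169/100) = √472169/10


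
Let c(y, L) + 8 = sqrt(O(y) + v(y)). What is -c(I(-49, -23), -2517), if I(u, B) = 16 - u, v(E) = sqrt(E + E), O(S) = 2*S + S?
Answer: 8 - sqrt(195 + sqrt(130)) ≈ -6.3667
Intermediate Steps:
O(S) = 3*S
v(E) = sqrt(2)*sqrt(E) (v(E) = sqrt(2*E) = sqrt(2)*sqrt(E))
c(y, L) = -8 + sqrt(3*y + sqrt(2)*sqrt(y))
-c(I(-49, -23), -2517) = -(-8 + sqrt(3*(16 - 1*(-49)) + sqrt(2)*sqrt(16 - 1*(-49)))) = -(-8 + sqrt(3*(16 + 49) + sqrt(2)*sqrt(16 + 49))) = -(-8 + sqrt(3*65 + sqrt(2)*sqrt(65))) = -(-8 + sqrt(195 + sqrt(130))) = 8 - sqrt(195 + sqrt(130))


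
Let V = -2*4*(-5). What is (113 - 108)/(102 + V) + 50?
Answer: 7105/142 ≈ 50.035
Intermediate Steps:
V = 40 (V = -8*(-5) = 40)
(113 - 108)/(102 + V) + 50 = (113 - 108)/(102 + 40) + 50 = 5/142 + 50 = 7105/142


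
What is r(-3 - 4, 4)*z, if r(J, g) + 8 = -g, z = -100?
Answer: 1200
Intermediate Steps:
r(J, g) = -8 - g
r(-3 - 4, 4)*z = (-8 - 1*4)*(-100) = (-8 - 4)*(-100) = -12*(-100) = 1200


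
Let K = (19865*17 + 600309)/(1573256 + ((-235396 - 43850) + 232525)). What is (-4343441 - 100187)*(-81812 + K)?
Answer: 554955562181316968/1526535 ≈ 3.6354e+11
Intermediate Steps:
K = 938014/1526535 (K = (337705 + 600309)/(1573256 + (-279246 + 232525)) = 938014/(1573256 - 46721) = 938014/1526535 ≈ 0.61447)
(-4343441 - 100187)*(-81812 + K) = (-4343441 - 100187)*(-81812 + 938014/1526535) = -4443628*(-124887943406/1526535) = 554955562181316968/1526535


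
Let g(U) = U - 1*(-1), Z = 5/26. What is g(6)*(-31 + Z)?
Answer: -5607/26 ≈ -215.65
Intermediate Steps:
Z = 5/26 (Z = 5*(1/26) = 5/26 ≈ 0.19231)
g(U) = 1 + U (g(U) = U + 1 = 1 + U)
g(6)*(-31 + Z) = (1 + 6)*(-31 + 5/26) = 7*(-801/26) = -5607/26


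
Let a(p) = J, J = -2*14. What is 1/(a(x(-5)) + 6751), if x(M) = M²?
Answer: 1/6723 ≈ 0.00014874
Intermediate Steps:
J = -28
a(p) = -28
1/(a(x(-5)) + 6751) = 1/(-28 + 6751) = 1/6723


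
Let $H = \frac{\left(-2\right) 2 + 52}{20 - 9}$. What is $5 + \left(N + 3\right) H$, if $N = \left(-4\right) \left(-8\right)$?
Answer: $\frac{1735}{11} \approx 157.73$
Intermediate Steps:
$N = 32$
$H = \frac{48}{11}$ ($H = \frac{-4 + 52}{11} = 48 \cdot \frac{1}{11} = \frac{48}{11} \approx 4.3636$)
$5 + \left(N + 3\right) H = 5 + \left(32 + 3\right) \frac{48}{11} = 5 + 35 \cdot \frac{48}{11} = 5 + \frac{1680}{11} = \frac{1735}{11}$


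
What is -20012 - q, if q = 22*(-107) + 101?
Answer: -17759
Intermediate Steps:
q = -2253 (q = -2354 + 101 = -2253)
-20012 - q = -20012 - 1*(-2253) = -20012 + 2253 = -17759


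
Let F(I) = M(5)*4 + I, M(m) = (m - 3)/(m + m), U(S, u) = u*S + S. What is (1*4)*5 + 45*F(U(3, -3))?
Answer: -214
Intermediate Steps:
U(S, u) = S + S*u (U(S, u) = S*u + S = S + S*u)
M(m) = (-3 + m)/(2*m) (M(m) = (-3 + m)/((2*m)) = (-3 + m)*(1/(2*m)) = (-3 + m)/(2*m))
F(I) = ⅘ + I (F(I) = ((½)*(-3 + 5)/5)*4 + I = ((½)*(⅕)*2)*4 + I = (⅕)*4 + I = ⅘ + I)
(1*4)*5 + 45*F(U(3, -3)) = (1*4)*5 + 45*(⅘ + 3*(1 - 3)) = 4*5 + 45*(⅘ + 3*(-2)) = 20 + 45*(⅘ - 6) = 20 + 45*(-26/5) = 20 - 234 = -214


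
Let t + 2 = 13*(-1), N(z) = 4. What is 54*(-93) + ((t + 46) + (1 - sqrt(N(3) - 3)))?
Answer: -4991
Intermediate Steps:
t = -15 (t = -2 + 13*(-1) = -2 - 13 = -15)
54*(-93) + ((t + 46) + (1 - sqrt(N(3) - 3))) = 54*(-93) + ((-15 + 46) + (1 - sqrt(4 - 3))) = -5022 + (31 + (1 - sqrt(1))) = -5022 + (31 + (1 - 1*1)) = -5022 + (31 + (1 - 1)) = -5022 + (31 + 0) = -5022 + 31 = -4991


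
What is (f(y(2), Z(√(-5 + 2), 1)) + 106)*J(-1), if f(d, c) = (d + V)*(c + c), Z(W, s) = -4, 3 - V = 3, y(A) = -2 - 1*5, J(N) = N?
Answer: -162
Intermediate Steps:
y(A) = -7 (y(A) = -2 - 5 = -7)
V = 0 (V = 3 - 1*3 = 3 - 3 = 0)
f(d, c) = 2*c*d (f(d, c) = (d + 0)*(c + c) = d*(2*c) = 2*c*d)
(f(y(2), Z(√(-5 + 2), 1)) + 106)*J(-1) = (2*(-4)*(-7) + 106)*(-1) = (56 + 106)*(-1) = 162*(-1) = -162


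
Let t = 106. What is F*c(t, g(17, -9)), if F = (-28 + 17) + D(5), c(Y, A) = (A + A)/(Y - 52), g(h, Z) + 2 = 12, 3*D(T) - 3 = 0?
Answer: -100/27 ≈ -3.7037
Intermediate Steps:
D(T) = 1 (D(T) = 1 + (⅓)*0 = 1 + 0 = 1)
g(h, Z) = 10 (g(h, Z) = -2 + 12 = 10)
c(Y, A) = 2*A/(-52 + Y) (c(Y, A) = (2*A)/(-52 + Y) = 2*A/(-52 + Y))
F = -10 (F = (-28 + 17) + 1 = -11 + 1 = -10)
F*c(t, g(17, -9)) = -20*10/(-52 + 106) = -20*10/54 = -10*10/27 = -100/27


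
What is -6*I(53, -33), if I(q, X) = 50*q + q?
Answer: -16218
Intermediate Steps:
I(q, X) = 51*q
-6*I(53, -33) = -306*53 = -6*2703 = -16218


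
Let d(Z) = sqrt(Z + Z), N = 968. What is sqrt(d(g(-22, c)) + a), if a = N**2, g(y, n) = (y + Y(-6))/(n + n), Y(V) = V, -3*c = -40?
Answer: sqrt(93702400 + 10*I*sqrt(210))/10 ≈ 968.0 + 0.00074852*I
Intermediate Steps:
c = 40/3 (c = -1/3*(-40) = 40/3 ≈ 13.333)
g(y, n) = (-6 + y)/(2*n) (g(y, n) = (y - 6)/(n + n) = (-6 + y)/((2*n)) = (-6 + y)*(1/(2*n)) = (-6 + y)/(2*n))
d(Z) = sqrt(2)*sqrt(Z) (d(Z) = sqrt(2*Z) = sqrt(2)*sqrt(Z))
a = 937024 (a = 968**2 = 937024)
sqrt(d(g(-22, c)) + a) = sqrt(sqrt(2)*sqrt((-6 - 22)/(2*(40/3))) + 937024) = sqrt(sqrt(2)*sqrt((1/2)*(3/40)*(-28)) + 937024) = sqrt(sqrt(2)*sqrt(-21/20) + 937024) = sqrt(sqrt(2)*(I*sqrt(105)/10) + 937024) = sqrt(I*sqrt(210)/10 + 937024) = sqrt(937024 + I*sqrt(210)/10)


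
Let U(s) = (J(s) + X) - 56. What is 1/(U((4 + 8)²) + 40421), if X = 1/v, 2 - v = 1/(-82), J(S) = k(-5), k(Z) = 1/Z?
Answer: 165/6660274 ≈ 2.4774e-5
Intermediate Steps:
J(S) = -⅕ (J(S) = 1/(-5) = -⅕)
v = 165/82 (v = 2 - 1/(-82) = 2 - 1*(-1/82) = 2 + 1/82 = 165/82 ≈ 2.0122)
X = 82/165 (X = 1/(165/82) = 82/165 ≈ 0.49697)
U(s) = -9191/165 (U(s) = (-⅕ + 82/165) - 56 = 49/165 - 56 = -9191/165)
1/(U((4 + 8)²) + 40421) = 1/(-9191/165 + 40421) = 1/(6660274/165) = 165/6660274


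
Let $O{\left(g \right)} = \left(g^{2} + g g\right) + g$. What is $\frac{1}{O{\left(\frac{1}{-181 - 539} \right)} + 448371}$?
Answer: $\frac{259200}{116217762841} \approx 2.2303 \cdot 10^{-6}$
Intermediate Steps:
$O{\left(g \right)} = g + 2 g^{2}$ ($O{\left(g \right)} = \left(g^{2} + g^{2}\right) + g = 2 g^{2} + g = g + 2 g^{2}$)
$\frac{1}{O{\left(\frac{1}{-181 - 539} \right)} + 448371} = \frac{1}{\frac{1 + \frac{2}{-181 - 539}}{-181 - 539} + 448371} = \frac{1}{\frac{1 + \frac{2}{-720}}{-720} + 448371} = \frac{1}{- \frac{1 + 2 \left(- \frac{1}{720}\right)}{720} + 448371} = \frac{1}{- \frac{1 - \frac{1}{360}}{720} + 448371} = \frac{1}{\left(- \frac{1}{720}\right) \frac{359}{360} + 448371} = \frac{1}{- \frac{359}{259200} + 448371} = \frac{1}{\frac{116217762841}{259200}} = \frac{259200}{116217762841}$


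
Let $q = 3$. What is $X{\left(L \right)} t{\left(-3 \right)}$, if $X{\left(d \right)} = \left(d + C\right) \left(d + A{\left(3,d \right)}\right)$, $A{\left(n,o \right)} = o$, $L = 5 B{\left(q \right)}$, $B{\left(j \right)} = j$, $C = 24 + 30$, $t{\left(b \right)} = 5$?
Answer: $10350$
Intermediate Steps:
$C = 54$
$L = 15$ ($L = 5 \cdot 3 = 15$)
$X{\left(d \right)} = 2 d \left(54 + d\right)$ ($X{\left(d \right)} = \left(d + 54\right) \left(d + d\right) = \left(54 + d\right) 2 d = 2 d \left(54 + d\right)$)
$X{\left(L \right)} t{\left(-3 \right)} = 2 \cdot 15 \left(54 + 15\right) 5 = 2 \cdot 15 \cdot 69 \cdot 5 = 2070 \cdot 5 = 10350$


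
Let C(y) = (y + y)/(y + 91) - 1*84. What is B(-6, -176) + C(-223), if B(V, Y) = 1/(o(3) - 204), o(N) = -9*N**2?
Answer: -505517/6270 ≈ -80.625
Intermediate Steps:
B(V, Y) = -1/285 (B(V, Y) = 1/(-9*3**2 - 204) = 1/(-9*9 - 204) = 1/(-81 - 204) = 1/(-285) = -1/285)
C(y) = -84 + 2*y/(91 + y) (C(y) = (2*y)/(91 + y) - 84 = 2*y/(91 + y) - 84 = -84 + 2*y/(91 + y))
B(-6, -176) + C(-223) = -1/285 + 2*(-3822 - 41*(-223))/(91 - 223) = -1/285 + 2*(-3822 + 9143)/(-132) = -1/285 + 2*(-1/132)*5321 = -1/285 - 5321/66 = -505517/6270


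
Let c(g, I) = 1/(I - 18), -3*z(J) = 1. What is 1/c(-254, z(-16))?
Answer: -55/3 ≈ -18.333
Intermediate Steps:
z(J) = -1/3 (z(J) = -1/3*1 = -1/3)
c(g, I) = 1/(-18 + I)
1/c(-254, z(-16)) = 1/(1/(-18 - 1/3)) = 1/(1/(-55/3)) = 1/(-3/55) = -55/3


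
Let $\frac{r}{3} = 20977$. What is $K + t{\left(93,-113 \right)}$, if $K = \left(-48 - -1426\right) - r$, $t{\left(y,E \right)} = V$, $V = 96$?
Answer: $-61457$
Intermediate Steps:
$r = 62931$ ($r = 3 \cdot 20977 = 62931$)
$t{\left(y,E \right)} = 96$
$K = -61553$ ($K = \left(-48 - -1426\right) - 62931 = \left(-48 + 1426\right) - 62931 = 1378 - 62931 = -61553$)
$K + t{\left(93,-113 \right)} = -61553 + 96 = -61457$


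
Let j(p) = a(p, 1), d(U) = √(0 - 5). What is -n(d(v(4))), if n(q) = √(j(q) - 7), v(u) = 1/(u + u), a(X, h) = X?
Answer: -√(-7 + I*√5) ≈ -0.41741 - 2.6785*I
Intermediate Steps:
v(u) = 1/(2*u)
d(U) = I*√5 (d(U) = √(-5) = I*√5)
j(p) = p
n(q) = √(-7 + q) (n(q) = √(q - 7) = √(-7 + q))
-n(d(v(4))) = -√(-7 + I*√5)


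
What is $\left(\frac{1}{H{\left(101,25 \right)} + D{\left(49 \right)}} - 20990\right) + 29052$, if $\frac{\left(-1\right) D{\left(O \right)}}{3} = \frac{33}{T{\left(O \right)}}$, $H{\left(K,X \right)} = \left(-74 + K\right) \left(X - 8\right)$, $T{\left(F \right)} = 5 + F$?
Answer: $\frac{22114072}{2743} \approx 8062.0$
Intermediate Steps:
$H{\left(K,X \right)} = \left(-74 + K\right) \left(-8 + X\right)$
$D{\left(O \right)} = - \frac{99}{5 + O}$ ($D{\left(O \right)} = - 3 \frac{33}{5 + O} = - \frac{99}{5 + O}$)
$\left(\frac{1}{H{\left(101,25 \right)} + D{\left(49 \right)}} - 20990\right) + 29052 = \left(\frac{1}{\left(592 - 1850 - 808 + 101 \cdot 25\right) - \frac{99}{5 + 49}} - 20990\right) + 29052 = \left(\frac{1}{\left(592 - 1850 - 808 + 2525\right) - \frac{99}{54}} - 20990\right) + 29052 = \left(\frac{1}{459 - \frac{11}{6}} - 20990\right) + 29052 = \left(\frac{1}{\frac{2743}{6}} - 20990\right) + 29052 = \left(\frac{6}{2743} - 20990\right) + 29052 = - \frac{57575564}{2743} + 29052 = \frac{22114072}{2743}$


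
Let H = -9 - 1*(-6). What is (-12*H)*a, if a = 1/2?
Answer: 18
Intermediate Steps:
a = ½ ≈ 0.50000
H = -3 (H = -9 + 6 = -3)
(-12*H)*a = -12*(-3)*(½) = 36*(½) = 18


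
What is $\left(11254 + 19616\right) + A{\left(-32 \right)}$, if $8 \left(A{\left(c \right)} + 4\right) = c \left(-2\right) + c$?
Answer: $30870$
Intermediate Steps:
$A{\left(c \right)} = -4 - \frac{c}{8}$ ($A{\left(c \right)} = -4 + \frac{c \left(-2\right) + c}{8} = -4 + \frac{- 2 c + c}{8} = -4 + \frac{\left(-1\right) c}{8} = -4 - \frac{c}{8}$)
$\left(11254 + 19616\right) + A{\left(-32 \right)} = \left(11254 + 19616\right) - 0 = 30870 + \left(-4 + 4\right) = 30870 + 0 = 30870$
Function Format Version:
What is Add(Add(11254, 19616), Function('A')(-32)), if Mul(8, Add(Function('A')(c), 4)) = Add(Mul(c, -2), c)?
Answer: 30870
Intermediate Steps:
Function('A')(c) = Add(-4, Mul(Rational(-1, 8), c)) (Function('A')(c) = Add(-4, Mul(Rational(1, 8), Add(Mul(c, -2), c))) = Add(-4, Mul(Rational(1, 8), Add(Mul(-2, c), c))) = Add(-4, Mul(Rational(1, 8), Mul(-1, c))) = Add(-4, Mul(Rational(-1, 8), c)))
Add(Add(11254, 19616), Function('A')(-32)) = Add(Add(11254, 19616), Add(-4, Mul(Rational(-1, 8), -32))) = Add(30870, Add(-4, 4)) = Add(30870, 0) = 30870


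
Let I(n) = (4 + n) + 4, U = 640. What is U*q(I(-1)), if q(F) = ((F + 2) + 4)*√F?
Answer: 8320*√7 ≈ 22013.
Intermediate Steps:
I(n) = 8 + n
q(F) = √F*(6 + F) (q(F) = ((2 + F) + 4)*√F = (6 + F)*√F = √F*(6 + F))
U*q(I(-1)) = 640*(√(8 - 1)*(6 + (8 - 1))) = 640*(√7*(6 + 7)) = 640*(√7*13) = 640*(13*√7) = 8320*√7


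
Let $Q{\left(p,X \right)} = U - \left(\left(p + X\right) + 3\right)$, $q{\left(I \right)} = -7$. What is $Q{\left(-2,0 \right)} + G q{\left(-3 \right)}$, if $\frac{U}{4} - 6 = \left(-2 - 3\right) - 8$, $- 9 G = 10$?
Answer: $- \frac{191}{9} \approx -21.222$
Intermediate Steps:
$G = - \frac{10}{9}$ ($G = \left(- \frac{1}{9}\right) 10 = - \frac{10}{9} \approx -1.1111$)
$U = -28$ ($U = 24 + 4 \left(\left(-2 - 3\right) - 8\right) = 24 + 4 \left(-5 - 8\right) = 24 + 4 \left(-13\right) = 24 - 52 = -28$)
$Q{\left(p,X \right)} = -31 - X - p$ ($Q{\left(p,X \right)} = -28 - \left(\left(p + X\right) + 3\right) = -28 - \left(\left(X + p\right) + 3\right) = -28 - \left(3 + X + p\right) = -31 - X - p$)
$Q{\left(-2,0 \right)} + G q{\left(-3 \right)} = \left(-31 - 0 - -2\right) - - \frac{70}{9} = \left(-31 + 0 + 2\right) + \frac{70}{9} = -29 + \frac{70}{9} = - \frac{191}{9}$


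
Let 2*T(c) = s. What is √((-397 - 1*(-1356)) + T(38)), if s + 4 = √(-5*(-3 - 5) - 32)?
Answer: √(957 + √2) ≈ 30.958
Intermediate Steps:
s = -4 + 2*√2 (s = -4 + √(-5*(-3 - 5) - 32) = -4 + √(-5*(-8) - 32) = -4 + √(40 - 32) = -4 + √8 = -4 + 2*√2 ≈ -1.1716)
T(c) = -2 + √2 (T(c) = (-4 + 2*√2)/2 = -2 + √2)
√((-397 - 1*(-1356)) + T(38)) = √((-397 - 1*(-1356)) + (-2 + √2)) = √((-397 + 1356) + (-2 + √2)) = √(959 + (-2 + √2)) = √(957 + √2)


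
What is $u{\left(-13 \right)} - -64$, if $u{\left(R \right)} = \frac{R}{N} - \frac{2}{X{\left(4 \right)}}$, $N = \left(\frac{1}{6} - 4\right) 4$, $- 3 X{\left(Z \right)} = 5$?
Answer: $\frac{15191}{230} \approx 66.048$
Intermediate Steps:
$X{\left(Z \right)} = - \frac{5}{3}$ ($X{\left(Z \right)} = \left(- \frac{1}{3}\right) 5 = - \frac{5}{3}$)
$N = - \frac{46}{3}$ ($N = \left(\frac{1}{6} - 4\right) 4 = \left(- \frac{23}{6}\right) 4 = - \frac{46}{3} \approx -15.333$)
$u{\left(R \right)} = \frac{6}{5} - \frac{3 R}{46}$ ($u{\left(R \right)} = \frac{R}{- \frac{46}{3}} - \frac{2}{- \frac{5}{3}} = R \left(- \frac{3}{46}\right) - - \frac{6}{5} = - \frac{3 R}{46} + \frac{6}{5} = \frac{6}{5} - \frac{3 R}{46}$)
$u{\left(-13 \right)} - -64 = \left(\frac{6}{5} - - \frac{39}{46}\right) - -64 = \left(\frac{6}{5} + \frac{39}{46}\right) + 64 = \frac{471}{230} + 64 = \frac{15191}{230}$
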